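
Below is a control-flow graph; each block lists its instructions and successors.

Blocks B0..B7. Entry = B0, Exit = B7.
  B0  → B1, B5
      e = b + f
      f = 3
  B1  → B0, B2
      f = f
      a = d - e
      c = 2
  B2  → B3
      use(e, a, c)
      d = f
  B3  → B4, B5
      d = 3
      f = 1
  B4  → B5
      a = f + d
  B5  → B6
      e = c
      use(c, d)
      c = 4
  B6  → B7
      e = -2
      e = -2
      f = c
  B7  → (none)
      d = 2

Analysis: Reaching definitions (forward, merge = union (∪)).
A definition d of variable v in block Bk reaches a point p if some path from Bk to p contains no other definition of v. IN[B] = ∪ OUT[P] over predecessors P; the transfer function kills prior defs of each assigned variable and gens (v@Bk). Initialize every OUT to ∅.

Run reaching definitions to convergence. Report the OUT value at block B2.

Answer: {a@B1, c@B1, d@B2, e@B0, f@B1}

Trace:
Fixpoint table:
  B0: | IN={a@B1, c@B1, e@B0, f@B1} | OUT={a@B1, c@B1, e@B0, f@B0}
  B1: | IN={a@B1, c@B1, e@B0, f@B0} | OUT={a@B1, c@B1, e@B0, f@B1}
  B2: | IN={a@B1, c@B1, e@B0, f@B1} | OUT={a@B1, c@B1, d@B2, e@B0, f@B1}
  B3: | IN={a@B1, c@B1, d@B2, e@B0, f@B1} | OUT={a@B1, c@B1, d@B3, e@B0, f@B3}
  B4: | IN={a@B1, c@B1, d@B3, e@B0, f@B3} | OUT={a@B4, c@B1, d@B3, e@B0, f@B3}
  B5: | IN={a@B1, a@B4, c@B1, d@B3, e@B0, f@B0, f@B3} | OUT={a@B1, a@B4, c@B5, d@B3, e@B5, f@B0, f@B3}
  B6: | IN={a@B1, a@B4, c@B5, d@B3, e@B5, f@B0, f@B3} | OUT={a@B1, a@B4, c@B5, d@B3, e@B6, f@B6}
  B7: | IN={a@B1, a@B4, c@B5, d@B3, e@B6, f@B6} | OUT={a@B1, a@B4, c@B5, d@B7, e@B6, f@B6}

Merge at B2: IN[B2] = OUT[B1] = {a@B1, c@B1, e@B0, f@B1}
Applying B2's transfer function to that IN value gives OUT[B2] (row B2 above).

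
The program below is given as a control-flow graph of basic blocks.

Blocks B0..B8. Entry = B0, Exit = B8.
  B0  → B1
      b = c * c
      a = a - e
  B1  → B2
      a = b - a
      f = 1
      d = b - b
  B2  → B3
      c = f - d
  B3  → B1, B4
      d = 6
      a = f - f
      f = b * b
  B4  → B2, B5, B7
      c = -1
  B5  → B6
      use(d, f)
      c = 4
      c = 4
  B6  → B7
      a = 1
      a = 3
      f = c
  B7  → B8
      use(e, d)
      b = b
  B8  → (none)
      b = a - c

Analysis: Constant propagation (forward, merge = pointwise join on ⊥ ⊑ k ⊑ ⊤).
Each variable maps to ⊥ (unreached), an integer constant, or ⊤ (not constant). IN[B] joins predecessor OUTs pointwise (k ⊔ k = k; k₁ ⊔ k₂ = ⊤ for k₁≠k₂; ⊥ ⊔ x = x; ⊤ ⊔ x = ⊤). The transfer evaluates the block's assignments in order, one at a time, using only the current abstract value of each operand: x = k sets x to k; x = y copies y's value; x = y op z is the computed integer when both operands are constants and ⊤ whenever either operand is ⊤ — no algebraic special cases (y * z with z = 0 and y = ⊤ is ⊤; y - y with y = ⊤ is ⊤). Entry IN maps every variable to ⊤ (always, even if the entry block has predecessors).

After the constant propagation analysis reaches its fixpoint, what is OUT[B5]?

Per-block solution:
  B0:   IN=(all ⊤)   OUT=(all ⊤)
  B1:   IN=(all ⊤)   OUT={f:1; rest ⊤}
  B2:   IN=(all ⊤)   OUT=(all ⊤)
  B3:   IN=(all ⊤)   OUT={d:6; rest ⊤}
  B4:   IN={d:6; rest ⊤}   OUT={c:-1, d:6; rest ⊤}
  B5:   IN={c:-1, d:6; rest ⊤}   OUT={c:4, d:6; rest ⊤}
  B6:   IN={c:4, d:6; rest ⊤}   OUT={a:3, c:4, d:6, f:4; rest ⊤}
  B7:   IN={d:6; rest ⊤}   OUT={d:6; rest ⊤}
  B8:   IN={d:6; rest ⊤}   OUT={d:6; rest ⊤}

Merge at B5: IN[B5] = OUT[B4] = {a: ⊤, b: ⊤, c: -1, d: 6, e: ⊤, f: ⊤}
Applying B5's transfer function to that IN value gives OUT[B5] (row B5 above).

Answer: {a: ⊤, b: ⊤, c: 4, d: 6, e: ⊤, f: ⊤}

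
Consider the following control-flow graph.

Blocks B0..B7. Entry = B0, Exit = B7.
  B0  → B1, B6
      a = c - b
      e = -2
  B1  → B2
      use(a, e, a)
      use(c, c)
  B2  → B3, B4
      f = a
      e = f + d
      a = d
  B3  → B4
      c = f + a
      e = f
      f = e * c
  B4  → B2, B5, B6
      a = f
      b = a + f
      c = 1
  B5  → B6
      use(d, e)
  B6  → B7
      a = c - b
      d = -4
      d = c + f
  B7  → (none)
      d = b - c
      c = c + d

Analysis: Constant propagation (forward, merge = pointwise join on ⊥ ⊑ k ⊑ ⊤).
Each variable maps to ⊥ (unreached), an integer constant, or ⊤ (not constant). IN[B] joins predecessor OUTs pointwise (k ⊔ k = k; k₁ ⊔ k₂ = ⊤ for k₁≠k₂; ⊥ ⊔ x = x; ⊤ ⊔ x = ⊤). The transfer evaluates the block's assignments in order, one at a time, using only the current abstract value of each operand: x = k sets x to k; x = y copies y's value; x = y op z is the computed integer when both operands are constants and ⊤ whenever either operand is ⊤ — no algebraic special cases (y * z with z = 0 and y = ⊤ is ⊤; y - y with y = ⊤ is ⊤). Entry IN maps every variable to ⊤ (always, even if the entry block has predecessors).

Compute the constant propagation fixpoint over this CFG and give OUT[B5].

Converged values:
  B0:   IN=(all ⊤)   OUT={e:-2; rest ⊤}
  B1:   IN={e:-2; rest ⊤}   OUT={e:-2; rest ⊤}
  B2:   IN=(all ⊤)   OUT=(all ⊤)
  B3:   IN=(all ⊤)   OUT=(all ⊤)
  B4:   IN=(all ⊤)   OUT={c:1; rest ⊤}
  B5:   IN={c:1; rest ⊤}   OUT={c:1; rest ⊤}
  B6:   IN=(all ⊤)   OUT=(all ⊤)
  B7:   IN=(all ⊤)   OUT=(all ⊤)

Merge at B5: IN[B5] = OUT[B4] = {a: ⊤, b: ⊤, c: 1, d: ⊤, e: ⊤, f: ⊤}
Applying B5's transfer function to that IN value gives OUT[B5] (row B5 above).

Answer: {a: ⊤, b: ⊤, c: 1, d: ⊤, e: ⊤, f: ⊤}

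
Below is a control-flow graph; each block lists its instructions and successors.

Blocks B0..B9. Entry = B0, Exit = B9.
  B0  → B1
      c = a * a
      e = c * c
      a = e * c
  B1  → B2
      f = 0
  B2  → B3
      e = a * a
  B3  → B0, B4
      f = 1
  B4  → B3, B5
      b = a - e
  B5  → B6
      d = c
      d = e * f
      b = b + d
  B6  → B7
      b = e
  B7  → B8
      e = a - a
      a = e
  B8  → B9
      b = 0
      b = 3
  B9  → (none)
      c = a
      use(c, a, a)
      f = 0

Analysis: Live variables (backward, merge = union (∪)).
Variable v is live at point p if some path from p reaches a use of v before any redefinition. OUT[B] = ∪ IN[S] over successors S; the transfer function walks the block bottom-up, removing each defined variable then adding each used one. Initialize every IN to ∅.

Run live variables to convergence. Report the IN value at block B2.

Answer: {a, c}

Trace:
Fixpoint table:
  B0:  IN={a}  OUT={a, c}
  B1:  IN={a, c}  OUT={a, c}
  B2:  IN={a, c}  OUT={a, c, e}
  B3:  IN={a, c, e}  OUT={a, c, e, f}
  B4:  IN={a, c, e, f}  OUT={a, b, c, e, f}
  B5:  IN={a, b, c, e, f}  OUT={a, e}
  B6:  IN={a, e}  OUT={a}
  B7:  IN={a}  OUT={a}
  B8:  IN={a}  OUT={a}
  B9:  IN={a}  OUT={}

Merge at B2: OUT[B2] = IN[B3] = {a, c, e}
Applying B2's transfer function to that OUT value gives IN[B2] (row B2 above).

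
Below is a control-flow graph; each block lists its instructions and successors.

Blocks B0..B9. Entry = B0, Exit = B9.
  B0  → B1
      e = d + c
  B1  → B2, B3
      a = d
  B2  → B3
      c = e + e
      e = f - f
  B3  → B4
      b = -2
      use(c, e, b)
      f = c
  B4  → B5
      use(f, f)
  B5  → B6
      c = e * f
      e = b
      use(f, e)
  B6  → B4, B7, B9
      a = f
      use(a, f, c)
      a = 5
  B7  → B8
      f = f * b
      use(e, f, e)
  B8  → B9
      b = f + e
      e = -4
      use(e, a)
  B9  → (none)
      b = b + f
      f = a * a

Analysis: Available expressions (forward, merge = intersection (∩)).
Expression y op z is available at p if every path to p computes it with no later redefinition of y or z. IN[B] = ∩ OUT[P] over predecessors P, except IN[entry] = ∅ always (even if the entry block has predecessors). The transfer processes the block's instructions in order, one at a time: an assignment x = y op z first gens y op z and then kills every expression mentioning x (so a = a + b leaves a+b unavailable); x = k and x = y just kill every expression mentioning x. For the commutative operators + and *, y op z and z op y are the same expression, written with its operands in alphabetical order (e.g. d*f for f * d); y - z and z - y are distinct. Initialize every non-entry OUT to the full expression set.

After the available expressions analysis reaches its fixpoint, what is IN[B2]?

Fixpoint table:
  B0:   IN={}   OUT={c+d}
  B1:   IN={c+d}   OUT={c+d}
  B2:   IN={c+d}   OUT={f-f}
  B3:   IN={}   OUT={}
  B4:   IN={}   OUT={}
  B5:   IN={}   OUT={}
  B6:   IN={}   OUT={}
  B7:   IN={}   OUT={}
  B8:   IN={}   OUT={}
  B9:   IN={}   OUT={a*a}

Merge at B2: IN[B2] = OUT[B1] = {c+d}

Answer: {c+d}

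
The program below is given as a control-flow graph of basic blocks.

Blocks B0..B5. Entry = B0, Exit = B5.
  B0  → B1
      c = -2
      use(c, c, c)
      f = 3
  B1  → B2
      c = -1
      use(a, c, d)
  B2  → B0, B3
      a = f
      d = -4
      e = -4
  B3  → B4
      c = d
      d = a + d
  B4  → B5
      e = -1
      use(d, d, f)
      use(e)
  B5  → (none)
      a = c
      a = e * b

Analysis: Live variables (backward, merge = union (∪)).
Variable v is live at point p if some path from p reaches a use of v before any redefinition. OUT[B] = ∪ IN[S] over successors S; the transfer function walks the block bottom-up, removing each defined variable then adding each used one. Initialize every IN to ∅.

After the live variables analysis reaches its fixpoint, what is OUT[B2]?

Fixpoint table:
  B0:  IN={a, b, d}  OUT={a, b, d, f}
  B1:  IN={a, b, d, f}  OUT={b, f}
  B2:  IN={b, f}  OUT={a, b, d, f}
  B3:  IN={a, b, d, f}  OUT={b, c, d, f}
  B4:  IN={b, c, d, f}  OUT={b, c, e}
  B5:  IN={b, c, e}  OUT={}

Merge at B2: OUT[B2] = IN[B0] ⊔ IN[B3] = {a, b, d, f}

Answer: {a, b, d, f}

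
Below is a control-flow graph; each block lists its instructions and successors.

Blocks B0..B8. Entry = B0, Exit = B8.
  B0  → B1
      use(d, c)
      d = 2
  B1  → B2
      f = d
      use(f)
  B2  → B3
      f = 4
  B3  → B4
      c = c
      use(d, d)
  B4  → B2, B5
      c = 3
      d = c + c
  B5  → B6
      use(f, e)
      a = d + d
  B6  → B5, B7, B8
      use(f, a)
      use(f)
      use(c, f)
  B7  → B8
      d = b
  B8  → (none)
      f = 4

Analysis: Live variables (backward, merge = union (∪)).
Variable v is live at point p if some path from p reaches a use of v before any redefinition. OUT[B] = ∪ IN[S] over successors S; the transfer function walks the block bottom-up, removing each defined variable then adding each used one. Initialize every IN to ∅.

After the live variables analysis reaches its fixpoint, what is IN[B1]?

Per-block solution:
  B0: | IN={b, c, d, e} | OUT={b, c, d, e}
  B1: | IN={b, c, d, e} | OUT={b, c, d, e}
  B2: | IN={b, c, d, e} | OUT={b, c, d, e, f}
  B3: | IN={b, c, d, e, f} | OUT={b, e, f}
  B4: | IN={b, e, f} | OUT={b, c, d, e, f}
  B5: | IN={b, c, d, e, f} | OUT={a, b, c, d, e, f}
  B6: | IN={a, b, c, d, e, f} | OUT={b, c, d, e, f}
  B7: | IN={b} | OUT={}
  B8: | IN={} | OUT={}

Merge at B1: OUT[B1] = IN[B2] = {b, c, d, e}
Applying B1's transfer function to that OUT value gives IN[B1] (row B1 above).

Answer: {b, c, d, e}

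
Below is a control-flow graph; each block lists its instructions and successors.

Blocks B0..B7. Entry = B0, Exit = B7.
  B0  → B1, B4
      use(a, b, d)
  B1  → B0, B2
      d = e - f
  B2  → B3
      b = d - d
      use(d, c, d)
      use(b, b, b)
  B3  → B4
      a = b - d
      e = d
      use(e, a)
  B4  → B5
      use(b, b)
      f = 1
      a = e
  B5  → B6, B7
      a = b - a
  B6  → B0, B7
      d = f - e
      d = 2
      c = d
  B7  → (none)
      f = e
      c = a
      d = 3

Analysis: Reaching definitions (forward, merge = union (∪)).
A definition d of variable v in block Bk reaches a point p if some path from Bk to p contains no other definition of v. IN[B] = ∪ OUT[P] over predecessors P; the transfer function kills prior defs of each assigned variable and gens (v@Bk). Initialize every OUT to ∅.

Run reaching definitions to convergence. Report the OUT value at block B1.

Converged values:
  B0:   IN={a@B5, b@B2, c@B6, d@B1, d@B6, e@B3, f@B4}   OUT={a@B5, b@B2, c@B6, d@B1, d@B6, e@B3, f@B4}
  B1:   IN={a@B5, b@B2, c@B6, d@B1, d@B6, e@B3, f@B4}   OUT={a@B5, b@B2, c@B6, d@B1, e@B3, f@B4}
  B2:   IN={a@B5, b@B2, c@B6, d@B1, e@B3, f@B4}   OUT={a@B5, b@B2, c@B6, d@B1, e@B3, f@B4}
  B3:   IN={a@B5, b@B2, c@B6, d@B1, e@B3, f@B4}   OUT={a@B3, b@B2, c@B6, d@B1, e@B3, f@B4}
  B4:   IN={a@B3, a@B5, b@B2, c@B6, d@B1, d@B6, e@B3, f@B4}   OUT={a@B4, b@B2, c@B6, d@B1, d@B6, e@B3, f@B4}
  B5:   IN={a@B4, b@B2, c@B6, d@B1, d@B6, e@B3, f@B4}   OUT={a@B5, b@B2, c@B6, d@B1, d@B6, e@B3, f@B4}
  B6:   IN={a@B5, b@B2, c@B6, d@B1, d@B6, e@B3, f@B4}   OUT={a@B5, b@B2, c@B6, d@B6, e@B3, f@B4}
  B7:   IN={a@B5, b@B2, c@B6, d@B1, d@B6, e@B3, f@B4}   OUT={a@B5, b@B2, c@B7, d@B7, e@B3, f@B7}

Merge at B1: IN[B1] = OUT[B0] = {a@B5, b@B2, c@B6, d@B1, d@B6, e@B3, f@B4}
Applying B1's transfer function to that IN value gives OUT[B1] (row B1 above).

Answer: {a@B5, b@B2, c@B6, d@B1, e@B3, f@B4}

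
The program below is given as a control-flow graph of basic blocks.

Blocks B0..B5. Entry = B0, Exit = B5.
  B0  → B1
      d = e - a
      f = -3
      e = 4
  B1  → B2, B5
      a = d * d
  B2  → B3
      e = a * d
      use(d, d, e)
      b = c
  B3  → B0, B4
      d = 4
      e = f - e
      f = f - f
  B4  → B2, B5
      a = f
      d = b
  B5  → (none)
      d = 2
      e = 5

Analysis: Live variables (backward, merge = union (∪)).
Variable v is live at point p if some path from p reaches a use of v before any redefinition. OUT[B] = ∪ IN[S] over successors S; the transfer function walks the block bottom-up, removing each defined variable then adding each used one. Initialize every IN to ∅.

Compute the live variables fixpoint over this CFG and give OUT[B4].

Fixpoint table:
  B0:  IN={a, c, e}  OUT={c, d, f}
  B1:  IN={c, d, f}  OUT={a, c, d, f}
  B2:  IN={a, c, d, f}  OUT={a, b, c, e, f}
  B3:  IN={a, b, c, e, f}  OUT={a, b, c, e, f}
  B4:  IN={b, c, f}  OUT={a, c, d, f}
  B5:  IN={}  OUT={}

Merge at B4: OUT[B4] = IN[B2] ⊔ IN[B5] = {a, c, d, f}

Answer: {a, c, d, f}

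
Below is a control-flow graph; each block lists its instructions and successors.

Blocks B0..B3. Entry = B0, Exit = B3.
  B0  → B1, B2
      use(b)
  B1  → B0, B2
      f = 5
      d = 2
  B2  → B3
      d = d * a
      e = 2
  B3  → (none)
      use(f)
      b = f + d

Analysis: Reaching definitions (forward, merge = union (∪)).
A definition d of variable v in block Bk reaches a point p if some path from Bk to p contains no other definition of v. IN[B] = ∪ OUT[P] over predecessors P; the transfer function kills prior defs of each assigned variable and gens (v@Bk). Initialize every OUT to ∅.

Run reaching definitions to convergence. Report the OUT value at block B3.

Per-block solution:
  B0:  IN={d@B1, f@B1}  OUT={d@B1, f@B1}
  B1:  IN={d@B1, f@B1}  OUT={d@B1, f@B1}
  B2:  IN={d@B1, f@B1}  OUT={d@B2, e@B2, f@B1}
  B3:  IN={d@B2, e@B2, f@B1}  OUT={b@B3, d@B2, e@B2, f@B1}

Merge at B3: IN[B3] = OUT[B2] = {d@B2, e@B2, f@B1}
Applying B3's transfer function to that IN value gives OUT[B3] (row B3 above).

Answer: {b@B3, d@B2, e@B2, f@B1}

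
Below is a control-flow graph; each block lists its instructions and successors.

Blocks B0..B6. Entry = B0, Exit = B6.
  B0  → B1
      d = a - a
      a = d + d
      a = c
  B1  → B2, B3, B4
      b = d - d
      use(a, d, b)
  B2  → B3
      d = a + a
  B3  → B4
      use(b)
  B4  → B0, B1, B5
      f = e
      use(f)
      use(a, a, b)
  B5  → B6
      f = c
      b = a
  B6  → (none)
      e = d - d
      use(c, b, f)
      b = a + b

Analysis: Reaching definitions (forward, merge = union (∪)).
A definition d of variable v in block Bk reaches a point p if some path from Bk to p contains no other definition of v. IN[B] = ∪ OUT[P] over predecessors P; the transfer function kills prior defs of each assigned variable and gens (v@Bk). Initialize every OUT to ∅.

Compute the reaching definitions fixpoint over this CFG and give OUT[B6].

Answer: {a@B0, b@B6, d@B0, d@B2, e@B6, f@B5}

Derivation:
Per-block solution:
  B0:   IN={a@B0, b@B1, d@B0, d@B2, f@B4}   OUT={a@B0, b@B1, d@B0, f@B4}
  B1:   IN={a@B0, b@B1, d@B0, d@B2, f@B4}   OUT={a@B0, b@B1, d@B0, d@B2, f@B4}
  B2:   IN={a@B0, b@B1, d@B0, d@B2, f@B4}   OUT={a@B0, b@B1, d@B2, f@B4}
  B3:   IN={a@B0, b@B1, d@B0, d@B2, f@B4}   OUT={a@B0, b@B1, d@B0, d@B2, f@B4}
  B4:   IN={a@B0, b@B1, d@B0, d@B2, f@B4}   OUT={a@B0, b@B1, d@B0, d@B2, f@B4}
  B5:   IN={a@B0, b@B1, d@B0, d@B2, f@B4}   OUT={a@B0, b@B5, d@B0, d@B2, f@B5}
  B6:   IN={a@B0, b@B5, d@B0, d@B2, f@B5}   OUT={a@B0, b@B6, d@B0, d@B2, e@B6, f@B5}

Merge at B6: IN[B6] = OUT[B5] = {a@B0, b@B5, d@B0, d@B2, f@B5}
Applying B6's transfer function to that IN value gives OUT[B6] (row B6 above).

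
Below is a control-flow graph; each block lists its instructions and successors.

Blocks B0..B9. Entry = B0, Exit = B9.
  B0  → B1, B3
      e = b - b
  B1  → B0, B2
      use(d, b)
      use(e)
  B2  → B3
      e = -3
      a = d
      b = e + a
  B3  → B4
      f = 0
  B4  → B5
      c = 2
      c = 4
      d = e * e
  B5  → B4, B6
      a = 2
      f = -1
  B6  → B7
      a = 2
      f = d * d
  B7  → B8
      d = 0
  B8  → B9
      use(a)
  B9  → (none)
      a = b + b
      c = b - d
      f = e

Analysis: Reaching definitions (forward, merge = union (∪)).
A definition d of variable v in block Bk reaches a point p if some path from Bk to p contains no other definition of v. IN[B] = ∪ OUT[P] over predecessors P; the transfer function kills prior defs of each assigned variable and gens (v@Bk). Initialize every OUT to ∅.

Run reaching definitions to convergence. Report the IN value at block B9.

Per-block solution:
  B0: | IN={e@B0} | OUT={e@B0}
  B1: | IN={e@B0} | OUT={e@B0}
  B2: | IN={e@B0} | OUT={a@B2, b@B2, e@B2}
  B3: | IN={a@B2, b@B2, e@B0, e@B2} | OUT={a@B2, b@B2, e@B0, e@B2, f@B3}
  B4: | IN={a@B2, a@B5, b@B2, c@B4, d@B4, e@B0, e@B2, f@B3, f@B5} | OUT={a@B2, a@B5, b@B2, c@B4, d@B4, e@B0, e@B2, f@B3, f@B5}
  B5: | IN={a@B2, a@B5, b@B2, c@B4, d@B4, e@B0, e@B2, f@B3, f@B5} | OUT={a@B5, b@B2, c@B4, d@B4, e@B0, e@B2, f@B5}
  B6: | IN={a@B5, b@B2, c@B4, d@B4, e@B0, e@B2, f@B5} | OUT={a@B6, b@B2, c@B4, d@B4, e@B0, e@B2, f@B6}
  B7: | IN={a@B6, b@B2, c@B4, d@B4, e@B0, e@B2, f@B6} | OUT={a@B6, b@B2, c@B4, d@B7, e@B0, e@B2, f@B6}
  B8: | IN={a@B6, b@B2, c@B4, d@B7, e@B0, e@B2, f@B6} | OUT={a@B6, b@B2, c@B4, d@B7, e@B0, e@B2, f@B6}
  B9: | IN={a@B6, b@B2, c@B4, d@B7, e@B0, e@B2, f@B6} | OUT={a@B9, b@B2, c@B9, d@B7, e@B0, e@B2, f@B9}

Merge at B9: IN[B9] = OUT[B8] = {a@B6, b@B2, c@B4, d@B7, e@B0, e@B2, f@B6}

Answer: {a@B6, b@B2, c@B4, d@B7, e@B0, e@B2, f@B6}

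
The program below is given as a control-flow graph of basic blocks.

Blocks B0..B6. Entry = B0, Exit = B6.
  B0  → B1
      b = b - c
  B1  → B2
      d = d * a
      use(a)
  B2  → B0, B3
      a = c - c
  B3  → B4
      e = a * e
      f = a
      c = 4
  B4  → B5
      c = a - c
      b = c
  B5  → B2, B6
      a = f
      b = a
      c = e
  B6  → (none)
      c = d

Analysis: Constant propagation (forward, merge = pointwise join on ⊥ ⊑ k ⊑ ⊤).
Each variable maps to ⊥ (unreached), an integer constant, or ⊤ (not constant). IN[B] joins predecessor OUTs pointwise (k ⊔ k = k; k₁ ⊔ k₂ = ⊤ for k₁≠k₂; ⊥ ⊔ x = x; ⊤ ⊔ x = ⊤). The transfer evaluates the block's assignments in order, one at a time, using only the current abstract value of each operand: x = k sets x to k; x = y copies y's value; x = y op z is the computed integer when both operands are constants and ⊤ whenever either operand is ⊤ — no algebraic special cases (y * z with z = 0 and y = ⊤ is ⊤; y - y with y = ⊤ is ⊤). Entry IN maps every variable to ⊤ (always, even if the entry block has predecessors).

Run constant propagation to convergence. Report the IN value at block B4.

Answer: {a: ⊤, b: ⊤, c: 4, d: ⊤, e: ⊤, f: ⊤}

Working:
Per-block solution:
  B0: | IN=(all ⊤) | OUT=(all ⊤)
  B1: | IN=(all ⊤) | OUT=(all ⊤)
  B2: | IN=(all ⊤) | OUT=(all ⊤)
  B3: | IN=(all ⊤) | OUT={c:4; rest ⊤}
  B4: | IN={c:4; rest ⊤} | OUT=(all ⊤)
  B5: | IN=(all ⊤) | OUT=(all ⊤)
  B6: | IN=(all ⊤) | OUT=(all ⊤)

Merge at B4: IN[B4] = OUT[B3] = {a: ⊤, b: ⊤, c: 4, d: ⊤, e: ⊤, f: ⊤}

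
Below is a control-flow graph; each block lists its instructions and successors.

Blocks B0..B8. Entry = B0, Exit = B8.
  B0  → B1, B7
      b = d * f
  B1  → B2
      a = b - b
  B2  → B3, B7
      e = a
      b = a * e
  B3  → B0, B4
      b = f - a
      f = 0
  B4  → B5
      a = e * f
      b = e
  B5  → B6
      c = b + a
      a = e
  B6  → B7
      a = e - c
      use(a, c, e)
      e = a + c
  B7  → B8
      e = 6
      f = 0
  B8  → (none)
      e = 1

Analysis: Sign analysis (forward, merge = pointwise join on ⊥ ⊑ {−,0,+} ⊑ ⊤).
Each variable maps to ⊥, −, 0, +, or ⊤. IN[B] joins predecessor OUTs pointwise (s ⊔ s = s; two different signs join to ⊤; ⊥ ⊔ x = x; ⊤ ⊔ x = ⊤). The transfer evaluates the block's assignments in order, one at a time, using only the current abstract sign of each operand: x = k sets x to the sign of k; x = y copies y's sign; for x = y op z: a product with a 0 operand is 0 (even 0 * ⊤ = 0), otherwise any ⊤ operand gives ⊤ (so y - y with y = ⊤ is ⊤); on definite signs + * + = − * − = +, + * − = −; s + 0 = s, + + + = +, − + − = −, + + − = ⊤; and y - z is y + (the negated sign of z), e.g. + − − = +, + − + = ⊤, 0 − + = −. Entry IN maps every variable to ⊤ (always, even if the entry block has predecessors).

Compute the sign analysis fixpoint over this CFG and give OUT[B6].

Answer: {a: ⊤, b: ⊤, c: ⊤, d: ⊤, e: ⊤, f: 0}

Derivation:
Fixpoint table:
  B0:  IN=(all ⊤)  OUT=(all ⊤)
  B1:  IN=(all ⊤)  OUT=(all ⊤)
  B2:  IN=(all ⊤)  OUT=(all ⊤)
  B3:  IN=(all ⊤)  OUT={f:0; rest ⊤}
  B4:  IN={f:0; rest ⊤}  OUT={a:0, f:0; rest ⊤}
  B5:  IN={a:0, f:0; rest ⊤}  OUT={f:0; rest ⊤}
  B6:  IN={f:0; rest ⊤}  OUT={f:0; rest ⊤}
  B7:  IN=(all ⊤)  OUT={e:+, f:0; rest ⊤}
  B8:  IN={e:+, f:0; rest ⊤}  OUT={e:+, f:0; rest ⊤}

Merge at B6: IN[B6] = OUT[B5] = {a: ⊤, b: ⊤, c: ⊤, d: ⊤, e: ⊤, f: 0}
Applying B6's transfer function to that IN value gives OUT[B6] (row B6 above).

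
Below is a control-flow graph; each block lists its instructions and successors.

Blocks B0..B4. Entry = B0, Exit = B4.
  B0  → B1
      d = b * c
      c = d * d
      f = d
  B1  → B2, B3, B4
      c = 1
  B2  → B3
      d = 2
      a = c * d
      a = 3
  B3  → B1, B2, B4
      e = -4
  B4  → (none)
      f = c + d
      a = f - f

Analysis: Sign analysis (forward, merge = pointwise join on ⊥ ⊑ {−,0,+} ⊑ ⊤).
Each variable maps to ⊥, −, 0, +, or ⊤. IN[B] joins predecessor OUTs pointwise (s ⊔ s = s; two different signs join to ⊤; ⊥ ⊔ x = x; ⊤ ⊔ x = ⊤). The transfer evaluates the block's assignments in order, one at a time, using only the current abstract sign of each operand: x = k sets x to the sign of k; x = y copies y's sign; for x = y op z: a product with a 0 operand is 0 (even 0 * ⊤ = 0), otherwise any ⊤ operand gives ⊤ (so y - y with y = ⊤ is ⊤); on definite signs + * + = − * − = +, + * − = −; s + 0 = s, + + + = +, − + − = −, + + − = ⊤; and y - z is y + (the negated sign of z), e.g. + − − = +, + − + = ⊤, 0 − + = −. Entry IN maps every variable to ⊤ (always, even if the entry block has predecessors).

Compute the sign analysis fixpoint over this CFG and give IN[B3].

Answer: {a: ⊤, b: ⊤, c: +, d: ⊤, e: ⊤, f: ⊤}

Derivation:
Converged values:
  B0:  IN=(all ⊤)  OUT=(all ⊤)
  B1:  IN=(all ⊤)  OUT={c:+; rest ⊤}
  B2:  IN={c:+; rest ⊤}  OUT={a:+, c:+, d:+; rest ⊤}
  B3:  IN={c:+; rest ⊤}  OUT={c:+, e:-; rest ⊤}
  B4:  IN={c:+; rest ⊤}  OUT={c:+; rest ⊤}

Merge at B3: IN[B3] = OUT[B1] ⊔ OUT[B2] = {a: ⊤, b: ⊤, c: +, d: ⊤, e: ⊤, f: ⊤}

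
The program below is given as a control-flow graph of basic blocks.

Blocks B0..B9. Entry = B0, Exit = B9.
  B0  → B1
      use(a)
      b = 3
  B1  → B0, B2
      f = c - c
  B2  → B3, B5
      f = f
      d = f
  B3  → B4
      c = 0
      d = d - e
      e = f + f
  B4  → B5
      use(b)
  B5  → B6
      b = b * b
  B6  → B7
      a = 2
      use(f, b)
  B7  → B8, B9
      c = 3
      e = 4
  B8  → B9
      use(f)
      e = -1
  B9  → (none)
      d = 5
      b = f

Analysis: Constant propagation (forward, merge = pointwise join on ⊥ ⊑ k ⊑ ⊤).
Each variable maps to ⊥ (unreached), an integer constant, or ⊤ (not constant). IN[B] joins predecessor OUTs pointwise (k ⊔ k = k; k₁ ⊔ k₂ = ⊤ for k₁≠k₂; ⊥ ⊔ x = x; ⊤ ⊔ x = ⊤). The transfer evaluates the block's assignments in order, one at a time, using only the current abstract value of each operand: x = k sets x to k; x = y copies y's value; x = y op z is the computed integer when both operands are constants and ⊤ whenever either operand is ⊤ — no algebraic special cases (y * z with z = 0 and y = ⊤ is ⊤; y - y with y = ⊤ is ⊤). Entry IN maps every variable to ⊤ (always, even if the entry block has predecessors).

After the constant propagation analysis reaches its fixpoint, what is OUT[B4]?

Fixpoint table:
  B0:   IN=(all ⊤)   OUT={b:3; rest ⊤}
  B1:   IN={b:3; rest ⊤}   OUT={b:3; rest ⊤}
  B2:   IN={b:3; rest ⊤}   OUT={b:3; rest ⊤}
  B3:   IN={b:3; rest ⊤}   OUT={b:3, c:0; rest ⊤}
  B4:   IN={b:3, c:0; rest ⊤}   OUT={b:3, c:0; rest ⊤}
  B5:   IN={b:3; rest ⊤}   OUT={b:9; rest ⊤}
  B6:   IN={b:9; rest ⊤}   OUT={a:2, b:9; rest ⊤}
  B7:   IN={a:2, b:9; rest ⊤}   OUT={a:2, b:9, c:3, e:4; rest ⊤}
  B8:   IN={a:2, b:9, c:3, e:4; rest ⊤}   OUT={a:2, b:9, c:3, e:-1; rest ⊤}
  B9:   IN={a:2, b:9, c:3; rest ⊤}   OUT={a:2, c:3, d:5; rest ⊤}

Merge at B4: IN[B4] = OUT[B3] = {a: ⊤, b: 3, c: 0, d: ⊤, e: ⊤, f: ⊤}
Applying B4's transfer function to that IN value gives OUT[B4] (row B4 above).

Answer: {a: ⊤, b: 3, c: 0, d: ⊤, e: ⊤, f: ⊤}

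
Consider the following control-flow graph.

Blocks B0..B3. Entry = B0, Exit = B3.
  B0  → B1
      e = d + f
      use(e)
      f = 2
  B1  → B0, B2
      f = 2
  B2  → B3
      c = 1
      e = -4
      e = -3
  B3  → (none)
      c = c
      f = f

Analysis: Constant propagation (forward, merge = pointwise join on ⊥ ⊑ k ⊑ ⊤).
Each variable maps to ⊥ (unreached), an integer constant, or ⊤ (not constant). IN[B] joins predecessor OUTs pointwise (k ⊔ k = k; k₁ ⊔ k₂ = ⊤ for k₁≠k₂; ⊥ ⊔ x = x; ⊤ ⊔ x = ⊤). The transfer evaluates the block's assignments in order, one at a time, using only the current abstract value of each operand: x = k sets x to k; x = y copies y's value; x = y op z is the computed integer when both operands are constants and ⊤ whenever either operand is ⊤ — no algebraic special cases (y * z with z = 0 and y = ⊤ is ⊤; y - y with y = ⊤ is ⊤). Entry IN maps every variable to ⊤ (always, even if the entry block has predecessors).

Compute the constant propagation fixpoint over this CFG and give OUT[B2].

Converged values:
  B0:   IN=(all ⊤)   OUT={f:2; rest ⊤}
  B1:   IN={f:2; rest ⊤}   OUT={f:2; rest ⊤}
  B2:   IN={f:2; rest ⊤}   OUT={c:1, e:-3, f:2; rest ⊤}
  B3:   IN={c:1, e:-3, f:2; rest ⊤}   OUT={c:1, e:-3, f:2; rest ⊤}

Merge at B2: IN[B2] = OUT[B1] = {a: ⊤, b: ⊤, c: ⊤, d: ⊤, e: ⊤, f: 2}
Applying B2's transfer function to that IN value gives OUT[B2] (row B2 above).

Answer: {a: ⊤, b: ⊤, c: 1, d: ⊤, e: -3, f: 2}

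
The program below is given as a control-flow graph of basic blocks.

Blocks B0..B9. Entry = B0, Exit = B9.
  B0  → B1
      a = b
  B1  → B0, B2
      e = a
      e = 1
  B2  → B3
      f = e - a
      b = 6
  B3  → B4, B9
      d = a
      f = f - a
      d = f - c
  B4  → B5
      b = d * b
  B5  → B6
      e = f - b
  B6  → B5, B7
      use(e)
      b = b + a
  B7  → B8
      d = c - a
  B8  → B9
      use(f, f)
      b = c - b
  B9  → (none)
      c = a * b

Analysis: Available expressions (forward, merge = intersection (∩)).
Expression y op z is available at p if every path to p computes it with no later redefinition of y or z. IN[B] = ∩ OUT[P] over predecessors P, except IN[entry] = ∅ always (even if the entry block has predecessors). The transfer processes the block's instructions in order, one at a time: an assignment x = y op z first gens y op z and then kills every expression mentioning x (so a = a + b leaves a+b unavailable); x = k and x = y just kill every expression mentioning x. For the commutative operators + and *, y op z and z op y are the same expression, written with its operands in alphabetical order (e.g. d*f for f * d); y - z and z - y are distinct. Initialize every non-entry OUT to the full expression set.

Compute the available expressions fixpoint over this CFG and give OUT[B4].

Fixpoint table:
  B0: | IN={} | OUT={}
  B1: | IN={} | OUT={}
  B2: | IN={} | OUT={e-a}
  B3: | IN={e-a} | OUT={e-a, f-c}
  B4: | IN={e-a, f-c} | OUT={e-a, f-c}
  B5: | IN={f-c} | OUT={f-b, f-c}
  B6: | IN={f-b, f-c} | OUT={f-c}
  B7: | IN={f-c} | OUT={c-a, f-c}
  B8: | IN={c-a, f-c} | OUT={c-a, f-c}
  B9: | IN={f-c} | OUT={a*b}

Merge at B4: IN[B4] = OUT[B3] = {e-a, f-c}
Applying B4's transfer function to that IN value gives OUT[B4] (row B4 above).

Answer: {e-a, f-c}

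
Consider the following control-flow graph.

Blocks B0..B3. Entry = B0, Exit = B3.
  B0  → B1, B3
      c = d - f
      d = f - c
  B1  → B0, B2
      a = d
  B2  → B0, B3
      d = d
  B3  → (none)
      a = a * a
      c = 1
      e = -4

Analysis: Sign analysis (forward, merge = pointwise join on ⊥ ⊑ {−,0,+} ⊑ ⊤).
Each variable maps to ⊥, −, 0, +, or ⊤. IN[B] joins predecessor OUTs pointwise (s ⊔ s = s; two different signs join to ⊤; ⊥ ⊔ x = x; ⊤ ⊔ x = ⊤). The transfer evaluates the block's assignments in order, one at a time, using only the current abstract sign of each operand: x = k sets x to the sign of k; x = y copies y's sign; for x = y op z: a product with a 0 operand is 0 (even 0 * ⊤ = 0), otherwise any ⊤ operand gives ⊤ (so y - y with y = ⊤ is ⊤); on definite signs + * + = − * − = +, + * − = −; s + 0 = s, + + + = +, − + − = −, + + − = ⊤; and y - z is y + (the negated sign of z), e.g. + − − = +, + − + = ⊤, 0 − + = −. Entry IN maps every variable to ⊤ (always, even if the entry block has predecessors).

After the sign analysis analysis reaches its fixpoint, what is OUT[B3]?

Fixpoint table:
  B0:  IN=(all ⊤)  OUT=(all ⊤)
  B1:  IN=(all ⊤)  OUT=(all ⊤)
  B2:  IN=(all ⊤)  OUT=(all ⊤)
  B3:  IN=(all ⊤)  OUT={c:+, e:-; rest ⊤}

Merge at B3: IN[B3] = OUT[B0] ⊔ OUT[B2] = {a: ⊤, b: ⊤, c: ⊤, d: ⊤, e: ⊤, f: ⊤}
Applying B3's transfer function to that IN value gives OUT[B3] (row B3 above).

Answer: {a: ⊤, b: ⊤, c: +, d: ⊤, e: -, f: ⊤}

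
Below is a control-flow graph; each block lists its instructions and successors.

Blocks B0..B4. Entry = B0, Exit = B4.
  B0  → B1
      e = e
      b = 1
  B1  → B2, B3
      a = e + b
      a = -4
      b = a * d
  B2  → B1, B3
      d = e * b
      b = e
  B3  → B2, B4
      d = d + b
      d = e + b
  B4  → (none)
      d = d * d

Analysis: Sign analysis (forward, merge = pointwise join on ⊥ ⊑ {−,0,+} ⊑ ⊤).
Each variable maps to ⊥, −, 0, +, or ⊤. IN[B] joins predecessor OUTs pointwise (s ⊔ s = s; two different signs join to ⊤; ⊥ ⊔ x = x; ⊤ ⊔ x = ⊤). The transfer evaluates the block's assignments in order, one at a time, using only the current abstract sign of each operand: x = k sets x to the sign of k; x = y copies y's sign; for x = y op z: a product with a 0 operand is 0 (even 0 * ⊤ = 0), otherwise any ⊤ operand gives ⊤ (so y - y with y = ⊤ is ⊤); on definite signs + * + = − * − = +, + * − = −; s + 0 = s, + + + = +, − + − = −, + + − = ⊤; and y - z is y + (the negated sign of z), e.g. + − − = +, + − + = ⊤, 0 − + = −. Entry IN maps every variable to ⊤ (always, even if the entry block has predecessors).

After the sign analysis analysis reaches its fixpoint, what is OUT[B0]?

Fixpoint table:
  B0:  IN=(all ⊤)  OUT={b:+; rest ⊤}
  B1:  IN=(all ⊤)  OUT={a:-; rest ⊤}
  B2:  IN={a:-; rest ⊤}  OUT={a:-; rest ⊤}
  B3:  IN={a:-; rest ⊤}  OUT={a:-; rest ⊤}
  B4:  IN={a:-; rest ⊤}  OUT={a:-; rest ⊤}

B0 is the boundary node: IN[B0] = {a: ⊤, b: ⊤, c: ⊤, d: ⊤, e: ⊤, f: ⊤}
Applying B0's transfer function to that IN value gives OUT[B0] (row B0 above).

Answer: {a: ⊤, b: +, c: ⊤, d: ⊤, e: ⊤, f: ⊤}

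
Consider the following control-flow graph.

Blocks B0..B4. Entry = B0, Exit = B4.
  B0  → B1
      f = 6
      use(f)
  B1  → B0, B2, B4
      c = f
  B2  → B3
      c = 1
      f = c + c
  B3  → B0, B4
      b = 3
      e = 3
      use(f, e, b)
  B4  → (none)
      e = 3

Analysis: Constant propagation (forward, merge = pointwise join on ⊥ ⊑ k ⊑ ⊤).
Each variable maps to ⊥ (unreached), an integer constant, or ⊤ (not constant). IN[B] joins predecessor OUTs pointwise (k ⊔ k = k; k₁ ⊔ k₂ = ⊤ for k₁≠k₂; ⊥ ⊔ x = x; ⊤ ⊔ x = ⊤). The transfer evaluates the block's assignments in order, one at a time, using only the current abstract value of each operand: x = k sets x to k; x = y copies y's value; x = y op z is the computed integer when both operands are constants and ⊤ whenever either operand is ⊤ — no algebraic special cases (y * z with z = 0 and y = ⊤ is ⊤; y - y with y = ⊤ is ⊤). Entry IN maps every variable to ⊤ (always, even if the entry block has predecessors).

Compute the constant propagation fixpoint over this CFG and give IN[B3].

Converged values:
  B0:  IN=(all ⊤)  OUT={f:6; rest ⊤}
  B1:  IN={f:6; rest ⊤}  OUT={c:6, f:6; rest ⊤}
  B2:  IN={c:6, f:6; rest ⊤}  OUT={c:1, f:2; rest ⊤}
  B3:  IN={c:1, f:2; rest ⊤}  OUT={b:3, c:1, e:3, f:2; rest ⊤}
  B4:  IN=(all ⊤)  OUT={e:3; rest ⊤}

Merge at B3: IN[B3] = OUT[B2] = {a: ⊤, b: ⊤, c: 1, d: ⊤, e: ⊤, f: 2}

Answer: {a: ⊤, b: ⊤, c: 1, d: ⊤, e: ⊤, f: 2}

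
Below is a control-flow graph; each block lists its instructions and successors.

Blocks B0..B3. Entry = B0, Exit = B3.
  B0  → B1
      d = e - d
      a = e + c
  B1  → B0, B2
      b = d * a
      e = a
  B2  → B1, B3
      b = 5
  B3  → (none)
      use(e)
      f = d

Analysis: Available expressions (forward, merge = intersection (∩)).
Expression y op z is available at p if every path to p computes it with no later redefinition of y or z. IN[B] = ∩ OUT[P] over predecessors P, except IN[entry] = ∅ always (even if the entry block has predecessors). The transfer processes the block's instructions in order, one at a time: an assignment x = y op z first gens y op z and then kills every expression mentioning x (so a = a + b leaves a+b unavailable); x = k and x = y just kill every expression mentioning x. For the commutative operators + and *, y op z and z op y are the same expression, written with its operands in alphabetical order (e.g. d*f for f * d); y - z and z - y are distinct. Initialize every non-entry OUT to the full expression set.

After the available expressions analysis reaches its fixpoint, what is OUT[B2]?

Fixpoint table:
  B0:  IN={}  OUT={c+e}
  B1:  IN={}  OUT={a*d}
  B2:  IN={a*d}  OUT={a*d}
  B3:  IN={a*d}  OUT={a*d}

Merge at B2: IN[B2] = OUT[B1] = {a*d}
Applying B2's transfer function to that IN value gives OUT[B2] (row B2 above).

Answer: {a*d}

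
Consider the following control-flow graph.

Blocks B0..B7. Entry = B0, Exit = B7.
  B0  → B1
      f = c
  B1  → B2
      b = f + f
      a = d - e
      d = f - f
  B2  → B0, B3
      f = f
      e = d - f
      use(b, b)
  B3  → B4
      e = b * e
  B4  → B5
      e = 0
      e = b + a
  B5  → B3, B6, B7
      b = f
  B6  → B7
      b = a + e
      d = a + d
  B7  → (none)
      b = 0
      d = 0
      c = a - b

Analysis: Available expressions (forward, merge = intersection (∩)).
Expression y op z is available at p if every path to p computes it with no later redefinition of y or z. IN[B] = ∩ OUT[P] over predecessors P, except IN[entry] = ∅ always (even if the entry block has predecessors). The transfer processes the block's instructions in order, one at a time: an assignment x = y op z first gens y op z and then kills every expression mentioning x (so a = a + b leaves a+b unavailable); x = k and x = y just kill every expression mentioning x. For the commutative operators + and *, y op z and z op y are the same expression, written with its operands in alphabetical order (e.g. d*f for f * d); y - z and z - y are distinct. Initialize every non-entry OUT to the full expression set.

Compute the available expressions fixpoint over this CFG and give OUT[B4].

Answer: {a+b, d-f}

Trace:
Converged values:
  B0:   IN={}   OUT={}
  B1:   IN={}   OUT={f+f, f-f}
  B2:   IN={f+f, f-f}   OUT={d-f}
  B3:   IN={d-f}   OUT={d-f}
  B4:   IN={d-f}   OUT={a+b, d-f}
  B5:   IN={a+b, d-f}   OUT={d-f}
  B6:   IN={d-f}   OUT={a+e}
  B7:   IN={}   OUT={a-b}

Merge at B4: IN[B4] = OUT[B3] = {d-f}
Applying B4's transfer function to that IN value gives OUT[B4] (row B4 above).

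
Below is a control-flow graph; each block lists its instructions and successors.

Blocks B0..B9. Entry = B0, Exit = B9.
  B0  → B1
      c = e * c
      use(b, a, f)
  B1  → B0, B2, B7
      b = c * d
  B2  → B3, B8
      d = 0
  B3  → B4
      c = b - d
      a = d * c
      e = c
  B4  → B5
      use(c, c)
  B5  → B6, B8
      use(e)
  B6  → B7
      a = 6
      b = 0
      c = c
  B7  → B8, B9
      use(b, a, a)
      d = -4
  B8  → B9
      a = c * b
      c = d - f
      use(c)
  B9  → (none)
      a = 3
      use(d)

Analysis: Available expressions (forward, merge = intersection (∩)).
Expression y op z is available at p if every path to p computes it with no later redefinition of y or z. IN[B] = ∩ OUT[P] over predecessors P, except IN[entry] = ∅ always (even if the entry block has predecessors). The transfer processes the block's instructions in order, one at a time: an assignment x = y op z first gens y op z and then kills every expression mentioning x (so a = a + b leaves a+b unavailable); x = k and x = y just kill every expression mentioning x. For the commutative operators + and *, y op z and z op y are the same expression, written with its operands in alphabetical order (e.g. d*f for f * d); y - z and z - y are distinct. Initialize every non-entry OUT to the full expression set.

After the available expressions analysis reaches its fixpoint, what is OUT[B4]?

Per-block solution:
  B0:  IN={}  OUT={}
  B1:  IN={}  OUT={c*d}
  B2:  IN={c*d}  OUT={}
  B3:  IN={}  OUT={b-d, c*d}
  B4:  IN={b-d, c*d}  OUT={b-d, c*d}
  B5:  IN={b-d, c*d}  OUT={b-d, c*d}
  B6:  IN={b-d, c*d}  OUT={}
  B7:  IN={}  OUT={}
  B8:  IN={}  OUT={d-f}
  B9:  IN={}  OUT={}

Merge at B4: IN[B4] = OUT[B3] = {b-d, c*d}
Applying B4's transfer function to that IN value gives OUT[B4] (row B4 above).

Answer: {b-d, c*d}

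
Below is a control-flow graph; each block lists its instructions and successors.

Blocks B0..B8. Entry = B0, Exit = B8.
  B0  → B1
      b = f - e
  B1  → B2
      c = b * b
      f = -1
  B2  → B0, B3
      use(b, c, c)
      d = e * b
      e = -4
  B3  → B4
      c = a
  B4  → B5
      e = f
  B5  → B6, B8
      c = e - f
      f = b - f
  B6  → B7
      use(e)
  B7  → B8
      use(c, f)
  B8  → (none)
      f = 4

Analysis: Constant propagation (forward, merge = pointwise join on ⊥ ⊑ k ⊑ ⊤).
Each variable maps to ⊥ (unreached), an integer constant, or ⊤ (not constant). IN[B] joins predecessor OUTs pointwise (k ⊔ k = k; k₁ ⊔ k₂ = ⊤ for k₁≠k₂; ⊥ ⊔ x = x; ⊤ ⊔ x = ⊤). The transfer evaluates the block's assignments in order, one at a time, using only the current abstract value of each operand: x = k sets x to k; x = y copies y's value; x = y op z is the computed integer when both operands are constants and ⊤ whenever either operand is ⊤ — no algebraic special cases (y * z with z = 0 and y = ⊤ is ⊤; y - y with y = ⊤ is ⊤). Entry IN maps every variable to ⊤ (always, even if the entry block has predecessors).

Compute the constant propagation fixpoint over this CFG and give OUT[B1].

Converged values:
  B0:  IN=(all ⊤)  OUT=(all ⊤)
  B1:  IN=(all ⊤)  OUT={f:-1; rest ⊤}
  B2:  IN={f:-1; rest ⊤}  OUT={e:-4, f:-1; rest ⊤}
  B3:  IN={e:-4, f:-1; rest ⊤}  OUT={e:-4, f:-1; rest ⊤}
  B4:  IN={e:-4, f:-1; rest ⊤}  OUT={e:-1, f:-1; rest ⊤}
  B5:  IN={e:-1, f:-1; rest ⊤}  OUT={c:0, e:-1; rest ⊤}
  B6:  IN={c:0, e:-1; rest ⊤}  OUT={c:0, e:-1; rest ⊤}
  B7:  IN={c:0, e:-1; rest ⊤}  OUT={c:0, e:-1; rest ⊤}
  B8:  IN={c:0, e:-1; rest ⊤}  OUT={c:0, e:-1, f:4; rest ⊤}

Merge at B1: IN[B1] = OUT[B0] = {a: ⊤, b: ⊤, c: ⊤, d: ⊤, e: ⊤, f: ⊤}
Applying B1's transfer function to that IN value gives OUT[B1] (row B1 above).

Answer: {a: ⊤, b: ⊤, c: ⊤, d: ⊤, e: ⊤, f: -1}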